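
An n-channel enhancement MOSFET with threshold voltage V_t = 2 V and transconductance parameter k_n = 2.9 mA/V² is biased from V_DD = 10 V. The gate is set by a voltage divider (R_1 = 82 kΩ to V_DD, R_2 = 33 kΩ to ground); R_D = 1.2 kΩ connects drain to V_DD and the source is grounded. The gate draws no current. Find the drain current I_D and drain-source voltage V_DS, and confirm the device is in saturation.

V_G = V_DD·R_2/(R_1+R_2) = 10×33/115 = 2.87 V. With the source grounded, V_GS = V_G = 2.87 V.
Assume saturation: I_D = (k_n/2)(V_GS − V_t)² = (2.9/2)×(2.87 − 2)² = 1.45×0.87² = 1.1 mA.
V_DS = V_DD − I_D·R_D = 10 − 1.1×1.2 = 8.68 V.
Saturation requires V_DS ≥ V_GS − V_t = 0.87 V; 8.68 ≥ 0.87 ✓.

I_D ≈ 1.1 mA, V_DS ≈ 8.7 V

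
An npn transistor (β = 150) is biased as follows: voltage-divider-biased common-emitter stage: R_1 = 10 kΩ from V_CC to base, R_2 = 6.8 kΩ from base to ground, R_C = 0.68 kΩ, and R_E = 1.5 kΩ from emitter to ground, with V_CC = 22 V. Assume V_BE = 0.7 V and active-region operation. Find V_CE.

Thevenize the base divider: V_Th = V_CC·R_2/(R_1+R_2) = 22×6.8/16.8 = 8.9 V, R_Th = R_1‖R_2 = 4.05 kΩ.
Base-emitter loop: V_Th = I_B·R_Th + V_BE + (β+1)I_B·R_E, so I_B = (8.9 − 0.7) / (4.05 + 151×1.5) = 0.0356 mA.
I_C = β·I_B = 150×0.0356 = 5.34 mA, and I_E = (β+1)I_B = 5.37 mA.
V_CE = V_CC − I_C·R_C − I_E·R_E = 22 − 5.34×0.68 − 5.37×1.5 = 10.3 V.
V_CE = 10.3 V > 0.2 V confirms active-region operation.

V_CE ≈ 10 V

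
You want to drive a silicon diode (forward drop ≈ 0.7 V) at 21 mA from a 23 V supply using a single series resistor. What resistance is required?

R ≈ 1.1 kΩ

The resistor drops V_S − V_D = 23 − 0.7 = 22.3 V at 21 mA.
R = 22.3 V / 21 mA = 1.06 kΩ.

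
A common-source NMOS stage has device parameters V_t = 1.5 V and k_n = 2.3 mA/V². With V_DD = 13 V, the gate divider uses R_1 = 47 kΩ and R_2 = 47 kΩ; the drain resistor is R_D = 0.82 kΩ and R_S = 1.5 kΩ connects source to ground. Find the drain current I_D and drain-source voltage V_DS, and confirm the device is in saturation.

I_D ≈ 2.4 mA, V_DS ≈ 7.5 V

V_G = V_DD·R_2/(R_1+R_2) = 13×47/94 = 6.5 V.
Assume saturation: I_D = (k_n/2)(V_GS − V_t)² with V_GS = V_G − I_D·R_S = 6.5 − 1.5·I_D.
Substituting gives 2.59·I_D² − 18.2·I_D + 28.8 = 0, with roots I_D = 2.38 or 4.68 mA.
The root I_D = 4.68 mA gives V_GS = -0.517 V ≤ V_t, so take I_D = 2.38 mA.
Then V_GS = 2.94 V and V_DS = V_DD − I_D(R_D+R_S) = 13 − 2.38×2.32 = 7.49 V.
Saturation requires V_DS ≥ V_GS − V_t = 1.44 V; 7.49 ≥ 1.44 ✓.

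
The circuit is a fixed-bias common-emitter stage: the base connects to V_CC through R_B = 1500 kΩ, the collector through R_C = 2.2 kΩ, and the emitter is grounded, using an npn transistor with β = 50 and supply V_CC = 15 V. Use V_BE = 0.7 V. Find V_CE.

Base loop: V_CC = I_B·R_B + V_BE, so I_B = (15 − 0.7)/1500 kΩ = 0.00953 mA.
In the active region I_C = β·I_B = 50 × 0.00953 = 0.477 mA.
Collector loop: V_CE = V_CC − I_C·R_C = 15 − 0.477×2.2 = 14 V.
Since V_CE = 14 V > V_CE(sat) ≈ 0.2 V, the transistor is in the active region as assumed.

V_CE ≈ 14 V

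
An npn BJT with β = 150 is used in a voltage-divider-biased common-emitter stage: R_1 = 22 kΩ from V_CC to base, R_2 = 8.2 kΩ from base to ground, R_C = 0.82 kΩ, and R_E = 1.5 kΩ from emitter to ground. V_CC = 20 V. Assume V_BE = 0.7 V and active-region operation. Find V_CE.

Thevenize the base divider: V_Th = V_CC·R_2/(R_1+R_2) = 20×8.2/30.2 = 5.43 V, R_Th = R_1‖R_2 = 5.97 kΩ.
Base-emitter loop: V_Th = I_B·R_Th + V_BE + (β+1)I_B·R_E, so I_B = (5.43 − 0.7) / (5.97 + 151×1.5) = 0.0203 mA.
I_C = β·I_B = 150×0.0203 = 3.05 mA, and I_E = (β+1)I_B = 3.07 mA.
V_CE = V_CC − I_C·R_C − I_E·R_E = 20 − 3.05×0.82 − 3.07×1.5 = 12.9 V.
V_CE = 12.9 V > 0.2 V confirms active-region operation.

V_CE ≈ 13 V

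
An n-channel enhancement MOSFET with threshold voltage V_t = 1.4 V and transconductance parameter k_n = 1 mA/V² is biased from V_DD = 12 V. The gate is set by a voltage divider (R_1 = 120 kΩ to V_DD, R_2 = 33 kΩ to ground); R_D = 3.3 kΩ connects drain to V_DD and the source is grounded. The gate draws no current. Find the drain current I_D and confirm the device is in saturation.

I_D ≈ 0.71 mA

V_G = V_DD·R_2/(R_1+R_2) = 12×33/153 = 2.59 V. With the source grounded, V_GS = V_G = 2.59 V.
Assume saturation: I_D = (k_n/2)(V_GS − V_t)² = (1/2)×(2.59 − 1.4)² = 0.5×1.19² = 0.706 mA.
V_DS = V_DD − I_D·R_D = 12 − 0.706×3.3 = 9.67 V.
Saturation requires V_DS ≥ V_GS − V_t = 1.19 V; 9.67 ≥ 1.19 ✓.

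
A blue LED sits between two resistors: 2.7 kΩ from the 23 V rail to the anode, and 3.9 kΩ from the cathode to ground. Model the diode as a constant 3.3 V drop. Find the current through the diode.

The two resistors are in series with the diode, so KVL gives 23 = I·2.7 + 3.3 + I·3.9.
I = (23 − 3.3) / (2.7 + 3.9) kΩ = 19.7 / 6.6 = 2.98 mA.

I ≈ 3 mA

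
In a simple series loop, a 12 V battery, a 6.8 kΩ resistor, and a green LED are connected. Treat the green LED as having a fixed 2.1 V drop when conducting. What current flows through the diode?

KVL around the loop: 12 = V_D + I·R = 2.1 + I × 6.8 kΩ.
So I = (12 − 2.1) / 6.8 kΩ = 9.9 / 6.8 = 1.46 mA.

I ≈ 1.5 mA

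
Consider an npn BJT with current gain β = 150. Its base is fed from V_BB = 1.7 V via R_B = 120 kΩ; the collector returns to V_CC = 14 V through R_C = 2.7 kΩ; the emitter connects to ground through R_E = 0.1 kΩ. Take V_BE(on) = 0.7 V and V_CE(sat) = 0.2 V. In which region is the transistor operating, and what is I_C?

active; I_C ≈ 1.1 mA

Assume active. Base-emitter loop: I_B = (V_BB − V_BE)/(R_B + (β+1)R_E) = (1.7 − 0.7)/(120 + 151×0.1) = 0.0074 mA.
I_C = β·I_B = 150×0.0074 = 1.11 mA.
V_CE = V_CC − I_C·R_C − I_E·R_E = 14 − 1.11×2.7 − 1.12×0.1 = 10.9 V > V_CE(sat), so the active-region assumption holds.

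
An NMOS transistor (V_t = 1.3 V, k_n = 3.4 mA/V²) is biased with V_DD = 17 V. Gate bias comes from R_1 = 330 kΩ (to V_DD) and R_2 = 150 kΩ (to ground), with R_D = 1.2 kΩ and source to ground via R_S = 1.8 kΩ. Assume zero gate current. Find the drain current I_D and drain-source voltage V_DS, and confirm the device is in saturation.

I_D ≈ 1.7 mA, V_DS ≈ 12 V

V_G = V_DD·R_2/(R_1+R_2) = 17×150/480 = 5.31 V.
Assume saturation: I_D = (k_n/2)(V_GS − V_t)² with V_GS = V_G − I_D·R_S = 5.31 − 1.8·I_D.
Substituting gives 5.51·I_D² − 25.6·I_D + 27.4 = 0, with roots I_D = 1.68 or 2.96 mA.
The root I_D = 2.96 mA gives V_GS = -0.0201 V ≤ V_t, so take I_D = 1.68 mA.
Then V_GS = 2.29 V and V_DS = V_DD − I_D(R_D+R_S) = 17 − 1.68×3 = 12 V.
Saturation requires V_DS ≥ V_GS − V_t = 0.993 V; 12 ≥ 0.993 ✓.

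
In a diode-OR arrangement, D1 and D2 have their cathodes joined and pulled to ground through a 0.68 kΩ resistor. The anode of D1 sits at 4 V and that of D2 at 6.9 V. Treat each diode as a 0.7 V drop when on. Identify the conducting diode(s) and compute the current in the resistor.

Only D2 conducts; I_R ≈ 9.1 mA

Assume both conduct. Then node N would need to be at both 4−0.7 = 3.3 V and 6.9−0.7 = 6.2 V, which is impossible.
Assume only D2 conducts: V_N = 6.9 − 0.7 = 6.2 V, so I_R = 6.2/0.68 = 9.12 mA.
Check D1: its anode-to-cathode voltage is 4 − 6.2 = -2.2 V < 0.7 V, so it is off. The assumption is consistent.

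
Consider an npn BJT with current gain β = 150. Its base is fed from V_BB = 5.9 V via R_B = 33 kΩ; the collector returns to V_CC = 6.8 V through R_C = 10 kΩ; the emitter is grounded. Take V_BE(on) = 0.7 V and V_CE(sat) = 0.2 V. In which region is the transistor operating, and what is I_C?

saturation; I_C ≈ 0.66 mA

Assume active: I_B = (5.9 − 0.7)/33 = 0.158 mA, giving I_C = β·I_B = 23.6 mA.
But then V_CE = 6.8 − 23.6×10 = -230 V < V_CE(sat) = 0.2 V — impossible in the active region.
So the transistor is saturated. With V_CE = 0.2 V, I_C = (V_CC − 0.2)/R_C = 6.6/10 = 0.66 mA.
Check: β·I_B = 23.6 mA > I_C = 0.66 mA, confirming saturation.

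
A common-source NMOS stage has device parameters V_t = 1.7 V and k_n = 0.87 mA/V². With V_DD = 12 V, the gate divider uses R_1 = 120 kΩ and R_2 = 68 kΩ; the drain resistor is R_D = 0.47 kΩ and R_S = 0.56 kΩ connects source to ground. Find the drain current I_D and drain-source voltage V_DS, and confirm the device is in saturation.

V_G = V_DD·R_2/(R_1+R_2) = 12×68/188 = 4.34 V.
Assume saturation: I_D = (k_n/2)(V_GS − V_t)² with V_GS = V_G − I_D·R_S = 4.34 − 0.56·I_D.
Substituting gives 0.136·I_D² − 2.29·I_D + 3.03 = 0, with roots I_D = 1.45 or 15.3 mA.
The root I_D = 15.3 mA gives V_GS = -4.23 V ≤ V_t, so take I_D = 1.45 mA.
Then V_GS = 3.53 V and V_DS = V_DD − I_D(R_D+R_S) = 12 − 1.45×1.03 = 10.5 V.
Saturation requires V_DS ≥ V_GS − V_t = 1.83 V; 10.5 ≥ 1.83 ✓.

I_D ≈ 1.5 mA, V_DS ≈ 11 V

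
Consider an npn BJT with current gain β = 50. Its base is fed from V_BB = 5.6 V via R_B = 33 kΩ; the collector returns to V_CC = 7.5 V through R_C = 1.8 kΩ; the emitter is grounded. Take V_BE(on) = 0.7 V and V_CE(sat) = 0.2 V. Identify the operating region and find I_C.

saturation; I_C ≈ 4.1 mA

Assume active: I_B = (5.6 − 0.7)/33 = 0.148 mA, giving I_C = β·I_B = 7.42 mA.
But then V_CE = 7.5 − 7.42×1.8 = -5.86 V < V_CE(sat) = 0.2 V — impossible in the active region.
So the transistor is saturated. With V_CE = 0.2 V, I_C = (V_CC − 0.2)/R_C = 7.3/1.8 = 4.06 mA.
Check: β·I_B = 7.42 mA > I_C = 4.06 mA, confirming saturation.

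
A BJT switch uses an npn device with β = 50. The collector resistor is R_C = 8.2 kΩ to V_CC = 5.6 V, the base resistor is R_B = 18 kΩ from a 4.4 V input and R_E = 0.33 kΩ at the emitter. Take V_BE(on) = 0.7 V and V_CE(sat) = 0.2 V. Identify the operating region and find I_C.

saturation; I_C ≈ 0.63 mA

Assume active: I_B = (4.4 − 0.7)/(18 + 51×0.33) = 0.106 mA, I_C = β·I_B = 5.31 mA.
Then V_CE = 5.6 − 5.31×8.2 − 5.42×0.33 = -39.7 V < 0.2 V — the active assumption fails.
Re-solve with V_CE = 0.2 V. KCL at the emitter: V_E/R_E = (V_BB−0.7−V_E)/R_B + (V_CC−0.2−V_E)/R_C, giving V_E = 0.269 V.
I_C = (V_CC − 0.2 − V_E)/R_C = (5.4 − 0.269)/8.2 = 0.626 mA.
Check: I_B = (3.7 − 0.269)/18 = 0.191 mA, and β·I_B = 9.53 mA > I_C, confirming saturation.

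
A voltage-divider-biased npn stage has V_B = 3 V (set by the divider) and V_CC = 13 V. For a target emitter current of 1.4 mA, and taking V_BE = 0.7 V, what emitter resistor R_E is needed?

V_E = V_B − V_BE = 3 − 0.7 = 2.3 V.
R_E = V_E / I_E = 2.3 / 1.4 = 1.64 kΩ.

R_E ≈ 1.6 kΩ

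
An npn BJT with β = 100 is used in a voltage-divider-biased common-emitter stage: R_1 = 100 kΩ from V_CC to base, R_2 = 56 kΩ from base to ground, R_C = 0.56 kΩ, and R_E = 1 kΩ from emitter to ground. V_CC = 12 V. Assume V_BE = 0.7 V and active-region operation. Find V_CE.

V_CE ≈ 7.9 V

Thevenize the base divider: V_Th = V_CC·R_2/(R_1+R_2) = 12×56/156 = 4.31 V, R_Th = R_1‖R_2 = 35.9 kΩ.
Base-emitter loop: V_Th = I_B·R_Th + V_BE + (β+1)I_B·R_E, so I_B = (4.31 − 0.7) / (35.9 + 101×1) = 0.0264 mA.
I_C = β·I_B = 100×0.0264 = 2.64 mA, and I_E = (β+1)I_B = 2.66 mA.
V_CE = V_CC − I_C·R_C − I_E·R_E = 12 − 2.64×0.56 − 2.66×1 = 7.86 V.
V_CE = 7.86 V > 0.2 V confirms active-region operation.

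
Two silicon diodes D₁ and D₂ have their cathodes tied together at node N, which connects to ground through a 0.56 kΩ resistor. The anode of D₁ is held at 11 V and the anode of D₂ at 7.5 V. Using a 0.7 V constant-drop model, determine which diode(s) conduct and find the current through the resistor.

Assume both conduct. Then node N would need to be at both 11−0.7 = 10.3 V and 7.5−0.7 = 6.8 V, which is impossible.
Assume only D₁ conducts: V_N = 11 − 0.7 = 10.3 V, so I_R = 10.3/0.56 = 18.4 mA.
Check D₂: its anode-to-cathode voltage is 7.5 − 10.3 = -2.8 V < 0.7 V, so it is off. The assumption is consistent.

Only D₁ conducts; I_R ≈ 18 mA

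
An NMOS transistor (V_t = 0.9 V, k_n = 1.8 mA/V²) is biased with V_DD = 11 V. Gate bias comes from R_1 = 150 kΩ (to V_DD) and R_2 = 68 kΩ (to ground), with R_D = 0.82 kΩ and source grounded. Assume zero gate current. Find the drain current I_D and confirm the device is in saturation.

I_D ≈ 5.8 mA

V_G = V_DD·R_2/(R_1+R_2) = 11×68/218 = 3.43 V. With the source grounded, V_GS = V_G = 3.43 V.
Assume saturation: I_D = (k_n/2)(V_GS − V_t)² = (1.8/2)×(3.43 − 0.9)² = 0.9×2.53² = 5.77 mA.
V_DS = V_DD − I_D·R_D = 11 − 5.77×0.82 = 6.27 V.
Saturation requires V_DS ≥ V_GS − V_t = 2.53 V; 6.27 ≥ 2.53 ✓.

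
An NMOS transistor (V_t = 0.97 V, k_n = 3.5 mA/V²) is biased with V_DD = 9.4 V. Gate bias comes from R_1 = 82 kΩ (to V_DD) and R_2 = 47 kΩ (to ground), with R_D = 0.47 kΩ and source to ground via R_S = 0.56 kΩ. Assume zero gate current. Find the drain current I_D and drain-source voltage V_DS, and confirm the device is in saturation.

I_D ≈ 2.3 mA, V_DS ≈ 7 V

V_G = V_DD·R_2/(R_1+R_2) = 9.4×47/129 = 3.42 V.
Assume saturation: I_D = (k_n/2)(V_GS − V_t)² with V_GS = V_G − I_D·R_S = 3.42 − 0.56·I_D.
Substituting gives 0.549·I_D² − 5.81·I_D + 10.5 = 0, with roots I_D = 2.33 or 8.26 mA.
The root I_D = 8.26 mA gives V_GS = -1.2 V ≤ V_t, so take I_D = 2.33 mA.
Then V_GS = 2.12 V and V_DS = V_DD − I_D(R_D+R_S) = 9.4 − 2.33×1.03 = 7.01 V.
Saturation requires V_DS ≥ V_GS − V_t = 1.15 V; 7.01 ≥ 1.15 ✓.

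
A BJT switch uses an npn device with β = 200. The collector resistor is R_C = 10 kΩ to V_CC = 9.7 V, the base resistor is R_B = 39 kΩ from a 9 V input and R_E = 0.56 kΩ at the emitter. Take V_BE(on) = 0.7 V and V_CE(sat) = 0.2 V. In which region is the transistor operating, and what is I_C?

Assume active: I_B = (9 − 0.7)/(39 + 201×0.56) = 0.0548 mA, I_C = β·I_B = 11 mA.
Then V_CE = 9.7 − 11×10 − 11×0.56 = -106 V < 0.2 V — the active assumption fails.
Re-solve with V_CE = 0.2 V. KCL at the emitter: V_E/R_E = (V_BB−0.7−V_E)/R_B + (V_CC−0.2−V_E)/R_C, giving V_E = 0.608 V.
I_C = (V_CC − 0.2 − V_E)/R_C = (9.5 − 0.608)/10 = 0.889 mA.
Check: I_B = (8.3 − 0.608)/39 = 0.197 mA, and β·I_B = 39.4 mA > I_C, confirming saturation.

saturation; I_C ≈ 0.89 mA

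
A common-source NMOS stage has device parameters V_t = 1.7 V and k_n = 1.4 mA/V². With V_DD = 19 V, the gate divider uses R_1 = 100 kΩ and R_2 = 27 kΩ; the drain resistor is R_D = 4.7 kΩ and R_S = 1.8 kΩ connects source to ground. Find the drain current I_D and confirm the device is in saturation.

V_G = V_DD·R_2/(R_1+R_2) = 19×27/127 = 4.04 V.
Assume saturation: I_D = (k_n/2)(V_GS − V_t)² with V_GS = V_G − I_D·R_S = 4.04 − 1.8·I_D.
Substituting gives 2.27·I_D² − 6.9·I_D + 3.83 = 0, with roots I_D = 0.732 or 2.31 mA.
The root I_D = 2.31 mA gives V_GS = -0.116 V ≤ V_t, so take I_D = 0.732 mA.
Then V_GS = 2.72 V and V_DS = V_DD − I_D(R_D+R_S) = 19 − 0.732×6.5 = 14.2 V.
Saturation requires V_DS ≥ V_GS − V_t = 1.02 V; 14.2 ≥ 1.02 ✓.

I_D ≈ 0.73 mA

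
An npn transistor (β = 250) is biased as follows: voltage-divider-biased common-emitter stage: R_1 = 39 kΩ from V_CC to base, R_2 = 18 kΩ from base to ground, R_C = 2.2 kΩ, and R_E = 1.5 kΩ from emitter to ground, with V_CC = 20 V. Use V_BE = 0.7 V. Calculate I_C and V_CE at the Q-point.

I_C ≈ 3.6 mA, V_CE ≈ 6.6 V

Thevenize the base divider: V_Th = V_CC·R_2/(R_1+R_2) = 20×18/57 = 6.32 V, R_Th = R_1‖R_2 = 12.3 kΩ.
Base-emitter loop: V_Th = I_B·R_Th + V_BE + (β+1)I_B·R_E, so I_B = (6.32 − 0.7) / (12.3 + 251×1.5) = 0.0144 mA.
I_C = β·I_B = 250×0.0144 = 3.61 mA, and I_E = (β+1)I_B = 3.63 mA.
V_CE = V_CC − I_C·R_C − I_E·R_E = 20 − 3.61×2.2 − 3.63×1.5 = 6.62 V.
V_CE = 6.62 V > 0.2 V confirms active-region operation.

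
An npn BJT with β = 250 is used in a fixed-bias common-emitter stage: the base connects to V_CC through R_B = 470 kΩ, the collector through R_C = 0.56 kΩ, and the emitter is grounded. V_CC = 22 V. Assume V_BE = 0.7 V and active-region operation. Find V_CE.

Base loop: V_CC = I_B·R_B + V_BE, so I_B = (22 − 0.7)/470 kΩ = 0.0453 mA.
In the active region I_C = β·I_B = 250 × 0.0453 = 11.3 mA.
Collector loop: V_CE = V_CC − I_C·R_C = 22 − 11.3×0.56 = 15.7 V.
Since V_CE = 15.7 V > V_CE(sat) ≈ 0.2 V, the transistor is in the active region as assumed.

V_CE ≈ 16 V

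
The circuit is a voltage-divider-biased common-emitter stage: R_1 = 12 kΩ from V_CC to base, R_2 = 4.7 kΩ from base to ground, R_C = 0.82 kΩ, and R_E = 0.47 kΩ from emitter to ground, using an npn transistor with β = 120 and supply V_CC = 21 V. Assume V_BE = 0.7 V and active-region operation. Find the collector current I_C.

Thevenize the base divider: V_Th = V_CC·R_2/(R_1+R_2) = 21×4.7/16.7 = 5.91 V, R_Th = R_1‖R_2 = 3.38 kΩ.
Base-emitter loop: V_Th = I_B·R_Th + V_BE + (β+1)I_B·R_E, so I_B = (5.91 − 0.7) / (3.38 + 121×0.47) = 0.0865 mA.
I_C = β·I_B = 120×0.0865 = 10.4 mA, and I_E = (β+1)I_B = 10.5 mA.
V_CE = V_CC − I_C·R_C − I_E·R_E = 21 − 10.4×0.82 − 10.5×0.47 = 7.57 V.
V_CE = 7.57 V > 0.2 V confirms active-region operation.

I_C ≈ 10 mA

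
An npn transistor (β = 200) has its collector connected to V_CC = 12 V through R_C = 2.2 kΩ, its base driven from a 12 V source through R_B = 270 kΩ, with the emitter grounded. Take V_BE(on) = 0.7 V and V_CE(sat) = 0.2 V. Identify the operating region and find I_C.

saturation; I_C ≈ 5.4 mA

Assume active: I_B = (12 − 0.7)/270 = 0.0419 mA, giving I_C = β·I_B = 8.37 mA.
But then V_CE = 12 − 8.37×2.2 = -6.41 V < V_CE(sat) = 0.2 V — impossible in the active region.
So the transistor is saturated. With V_CE = 0.2 V, I_C = (V_CC − 0.2)/R_C = 11.8/2.2 = 5.36 mA.
Check: β·I_B = 8.37 mA > I_C = 5.36 mA, confirming saturation.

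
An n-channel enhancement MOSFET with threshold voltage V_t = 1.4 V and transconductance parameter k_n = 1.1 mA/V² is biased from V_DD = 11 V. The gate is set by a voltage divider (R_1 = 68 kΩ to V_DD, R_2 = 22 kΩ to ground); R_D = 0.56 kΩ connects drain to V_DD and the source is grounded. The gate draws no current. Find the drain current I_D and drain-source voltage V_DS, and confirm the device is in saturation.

V_G = V_DD·R_2/(R_1+R_2) = 11×22/90 = 2.69 V. With the source grounded, V_GS = V_G = 2.69 V.
Assume saturation: I_D = (k_n/2)(V_GS − V_t)² = (1.1/2)×(2.69 − 1.4)² = 0.55×1.29² = 0.914 mA.
V_DS = V_DD − I_D·R_D = 11 − 0.914×0.56 = 10.5 V.
Saturation requires V_DS ≥ V_GS − V_t = 1.29 V; 10.5 ≥ 1.29 ✓.

I_D ≈ 0.91 mA, V_DS ≈ 10 V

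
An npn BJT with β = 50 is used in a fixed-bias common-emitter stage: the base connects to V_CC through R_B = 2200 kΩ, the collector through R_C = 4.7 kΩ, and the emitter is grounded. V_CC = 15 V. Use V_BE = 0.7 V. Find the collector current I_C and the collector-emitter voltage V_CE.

I_C ≈ 0.33 mA, V_CE ≈ 13 V

Base loop: V_CC = I_B·R_B + V_BE, so I_B = (15 − 0.7)/2200 kΩ = 0.0065 mA.
In the active region I_C = β·I_B = 50 × 0.0065 = 0.325 mA.
Collector loop: V_CE = V_CC − I_C·R_C = 15 − 0.325×4.7 = 13.5 V.
Since V_CE = 13.5 V > V_CE(sat) ≈ 0.2 V, the transistor is in the active region as assumed.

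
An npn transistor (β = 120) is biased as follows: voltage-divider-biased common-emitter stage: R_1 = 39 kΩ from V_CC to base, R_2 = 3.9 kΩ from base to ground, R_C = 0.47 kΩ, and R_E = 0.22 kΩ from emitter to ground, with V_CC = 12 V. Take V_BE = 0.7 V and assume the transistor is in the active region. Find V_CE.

V_CE ≈ 11 V

Thevenize the base divider: V_Th = V_CC·R_2/(R_1+R_2) = 12×3.9/42.9 = 1.09 V, R_Th = R_1‖R_2 = 3.55 kΩ.
Base-emitter loop: V_Th = I_B·R_Th + V_BE + (β+1)I_B·R_E, so I_B = (1.09 − 0.7) / (3.55 + 121×0.22) = 0.013 mA.
I_C = β·I_B = 120×0.013 = 1.56 mA, and I_E = (β+1)I_B = 1.57 mA.
V_CE = V_CC − I_C·R_C − I_E·R_E = 12 − 1.56×0.47 − 1.57×0.22 = 10.9 V.
V_CE = 10.9 V > 0.2 V confirms active-region operation.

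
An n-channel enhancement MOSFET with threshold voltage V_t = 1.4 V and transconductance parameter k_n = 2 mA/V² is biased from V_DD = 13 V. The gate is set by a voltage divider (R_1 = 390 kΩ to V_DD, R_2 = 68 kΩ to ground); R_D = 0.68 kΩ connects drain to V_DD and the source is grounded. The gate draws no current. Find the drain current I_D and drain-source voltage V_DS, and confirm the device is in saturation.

V_G = V_DD·R_2/(R_1+R_2) = 13×68/458 = 1.93 V. With the source grounded, V_GS = V_G = 1.93 V.
Assume saturation: I_D = (k_n/2)(V_GS − V_t)² = (2/2)×(1.93 − 1.4)² = 1×0.53² = 0.281 mA.
V_DS = V_DD − I_D·R_D = 13 − 0.281×0.68 = 12.8 V.
Saturation requires V_DS ≥ V_GS − V_t = 0.53 V; 12.8 ≥ 0.53 ✓.

I_D ≈ 0.28 mA, V_DS ≈ 13 V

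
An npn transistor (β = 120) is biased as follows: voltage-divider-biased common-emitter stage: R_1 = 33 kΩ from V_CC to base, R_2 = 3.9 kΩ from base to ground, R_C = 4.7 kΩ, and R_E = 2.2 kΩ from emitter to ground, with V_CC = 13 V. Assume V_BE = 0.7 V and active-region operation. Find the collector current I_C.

I_C ≈ 0.3 mA

Thevenize the base divider: V_Th = V_CC·R_2/(R_1+R_2) = 13×3.9/36.9 = 1.37 V, R_Th = R_1‖R_2 = 3.49 kΩ.
Base-emitter loop: V_Th = I_B·R_Th + V_BE + (β+1)I_B·R_E, so I_B = (1.37 − 0.7) / (3.49 + 121×2.2) = 0.0025 mA.
I_C = β·I_B = 120×0.0025 = 0.3 mA, and I_E = (β+1)I_B = 0.302 mA.
V_CE = V_CC − I_C·R_C − I_E·R_E = 13 − 0.3×4.7 − 0.302×2.2 = 10.9 V.
V_CE = 10.9 V > 0.2 V confirms active-region operation.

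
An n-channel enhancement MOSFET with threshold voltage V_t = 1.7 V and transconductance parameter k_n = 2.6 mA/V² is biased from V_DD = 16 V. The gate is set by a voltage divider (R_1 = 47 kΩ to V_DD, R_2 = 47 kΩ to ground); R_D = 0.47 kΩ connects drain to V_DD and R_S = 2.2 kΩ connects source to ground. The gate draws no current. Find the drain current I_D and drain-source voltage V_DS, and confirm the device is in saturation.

I_D ≈ 2.3 mA, V_DS ≈ 10 V

V_G = V_DD·R_2/(R_1+R_2) = 16×47/94 = 8 V.
Assume saturation: I_D = (k_n/2)(V_GS − V_t)² with V_GS = V_G − I_D·R_S = 8 − 2.2·I_D.
Substituting gives 6.29·I_D² − 37·I_D + 51.6 = 0, with roots I_D = 2.26 or 3.62 mA.
The root I_D = 3.62 mA gives V_GS = 0.0307 V ≤ V_t, so take I_D = 2.26 mA.
Then V_GS = 3.02 V and V_DS = V_DD − I_D(R_D+R_S) = 16 − 2.26×2.67 = 9.96 V.
Saturation requires V_DS ≥ V_GS − V_t = 1.32 V; 9.96 ≥ 1.32 ✓.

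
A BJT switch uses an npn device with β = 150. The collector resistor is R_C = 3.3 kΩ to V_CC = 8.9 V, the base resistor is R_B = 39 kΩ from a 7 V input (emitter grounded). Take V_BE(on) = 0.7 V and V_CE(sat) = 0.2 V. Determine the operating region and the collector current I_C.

Assume active: I_B = (7 − 0.7)/39 = 0.162 mA, giving I_C = β·I_B = 24.2 mA.
But then V_CE = 8.9 − 24.2×3.3 = -71.1 V < V_CE(sat) = 0.2 V — impossible in the active region.
So the transistor is saturated. With V_CE = 0.2 V, I_C = (V_CC − 0.2)/R_C = 8.7/3.3 = 2.64 mA.
Check: β·I_B = 24.2 mA > I_C = 2.64 mA, confirming saturation.

saturation; I_C ≈ 2.6 mA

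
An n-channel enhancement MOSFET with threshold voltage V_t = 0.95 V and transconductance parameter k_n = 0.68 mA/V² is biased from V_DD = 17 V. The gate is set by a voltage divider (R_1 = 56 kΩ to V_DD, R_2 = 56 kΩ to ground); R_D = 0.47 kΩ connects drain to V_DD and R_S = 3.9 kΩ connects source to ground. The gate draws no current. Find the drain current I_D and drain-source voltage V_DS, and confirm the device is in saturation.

V_G = V_DD·R_2/(R_1+R_2) = 17×56/112 = 8.5 V.
Assume saturation: I_D = (k_n/2)(V_GS − V_t)² with V_GS = V_G − I_D·R_S = 8.5 − 3.9·I_D.
Substituting gives 5.17·I_D² − 21·I_D + 19.4 = 0, with roots I_D = 1.41 or 2.65 mA.
The root I_D = 2.65 mA gives V_GS = -1.84 V ≤ V_t, so take I_D = 1.41 mA.
Then V_GS = 2.99 V and V_DS = V_DD − I_D(R_D+R_S) = 17 − 1.41×4.37 = 10.8 V.
Saturation requires V_DS ≥ V_GS − V_t = 2.04 V; 10.8 ≥ 2.04 ✓.

I_D ≈ 1.4 mA, V_DS ≈ 11 V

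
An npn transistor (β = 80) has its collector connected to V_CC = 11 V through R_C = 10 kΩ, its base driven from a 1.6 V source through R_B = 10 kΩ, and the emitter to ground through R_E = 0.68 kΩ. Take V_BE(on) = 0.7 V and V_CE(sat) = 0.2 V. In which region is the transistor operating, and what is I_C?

saturation; I_C ≈ 1 mA

Assume active: I_B = (1.6 − 0.7)/(10 + 81×0.68) = 0.0138 mA, I_C = β·I_B = 1.11 mA.
Then V_CE = 11 − 1.11×10 − 1.12×0.68 = -0.825 V < 0.2 V — the active assumption fails.
Re-solve with V_CE = 0.2 V. KCL at the emitter: V_E/R_E = (V_BB−0.7−V_E)/R_B + (V_CC−0.2−V_E)/R_C, giving V_E = 0.7 V.
I_C = (V_CC − 0.2 − V_E)/R_C = (10.8 − 0.7)/10 = 1.01 mA.
Check: I_B = (0.9 − 0.7)/10 = 0.02 mA, and β·I_B = 1.6 mA > I_C, confirming saturation.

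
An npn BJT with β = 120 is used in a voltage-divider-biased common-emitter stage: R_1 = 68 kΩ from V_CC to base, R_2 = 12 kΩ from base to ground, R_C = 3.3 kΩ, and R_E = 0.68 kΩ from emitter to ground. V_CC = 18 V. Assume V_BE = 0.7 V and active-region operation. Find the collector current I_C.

Thevenize the base divider: V_Th = V_CC·R_2/(R_1+R_2) = 18×12/80 = 2.7 V, R_Th = R_1‖R_2 = 10.2 kΩ.
Base-emitter loop: V_Th = I_B·R_Th + V_BE + (β+1)I_B·R_E, so I_B = (2.7 − 0.7) / (10.2 + 121×0.68) = 0.0216 mA.
I_C = β·I_B = 120×0.0216 = 2.6 mA, and I_E = (β+1)I_B = 2.62 mA.
V_CE = V_CC − I_C·R_C − I_E·R_E = 18 − 2.6×3.3 − 2.62×0.68 = 7.66 V.
V_CE = 7.66 V > 0.2 V confirms active-region operation.

I_C ≈ 2.6 mA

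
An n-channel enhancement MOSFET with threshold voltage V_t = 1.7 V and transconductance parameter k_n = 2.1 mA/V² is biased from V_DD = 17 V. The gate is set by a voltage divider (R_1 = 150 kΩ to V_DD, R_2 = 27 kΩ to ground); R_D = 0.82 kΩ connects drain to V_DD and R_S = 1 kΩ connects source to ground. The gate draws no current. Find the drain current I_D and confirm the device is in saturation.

V_G = V_DD·R_2/(R_1+R_2) = 17×27/177 = 2.59 V.
Assume saturation: I_D = (k_n/2)(V_GS − V_t)² with V_GS = V_G − I_D·R_S = 2.59 − 1·I_D.
Substituting gives 1.05·I_D² − 2.88·I_D + 0.838 = 0, with roots I_D = 0.331 or 2.41 mA.
The root I_D = 2.41 mA gives V_GS = 0.186 V ≤ V_t, so take I_D = 0.331 mA.
Then V_GS = 2.26 V and V_DS = V_DD − I_D(R_D+R_S) = 17 − 0.331×1.82 = 16.4 V.
Saturation requires V_DS ≥ V_GS − V_t = 0.562 V; 16.4 ≥ 0.562 ✓.

I_D ≈ 0.33 mA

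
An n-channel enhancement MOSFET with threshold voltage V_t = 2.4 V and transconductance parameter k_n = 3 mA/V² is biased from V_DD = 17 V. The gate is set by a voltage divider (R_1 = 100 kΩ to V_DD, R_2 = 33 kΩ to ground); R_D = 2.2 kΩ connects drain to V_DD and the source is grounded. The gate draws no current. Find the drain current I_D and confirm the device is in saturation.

I_D ≈ 5 mA

V_G = V_DD·R_2/(R_1+R_2) = 17×33/133 = 4.22 V. With the source grounded, V_GS = V_G = 4.22 V.
Assume saturation: I_D = (k_n/2)(V_GS − V_t)² = (3/2)×(4.22 − 2.4)² = 1.5×1.82² = 4.96 mA.
V_DS = V_DD − I_D·R_D = 17 − 4.96×2.2 = 6.09 V.
Saturation requires V_DS ≥ V_GS − V_t = 1.82 V; 6.09 ≥ 1.82 ✓.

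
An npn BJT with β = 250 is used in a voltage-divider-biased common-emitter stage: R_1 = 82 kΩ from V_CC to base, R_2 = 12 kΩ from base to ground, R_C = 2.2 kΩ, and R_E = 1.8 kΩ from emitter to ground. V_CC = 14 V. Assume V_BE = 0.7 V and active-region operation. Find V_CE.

V_CE ≈ 12 V

Thevenize the base divider: V_Th = V_CC·R_2/(R_1+R_2) = 14×12/94 = 1.79 V, R_Th = R_1‖R_2 = 10.5 kΩ.
Base-emitter loop: V_Th = I_B·R_Th + V_BE + (β+1)I_B·R_E, so I_B = (1.79 − 0.7) / (10.5 + 251×1.8) = 0.00235 mA.
I_C = β·I_B = 250×0.00235 = 0.588 mA, and I_E = (β+1)I_B = 0.59 mA.
V_CE = V_CC − I_C·R_C − I_E·R_E = 14 − 0.588×2.2 − 0.59×1.8 = 11.6 V.
V_CE = 11.6 V > 0.2 V confirms active-region operation.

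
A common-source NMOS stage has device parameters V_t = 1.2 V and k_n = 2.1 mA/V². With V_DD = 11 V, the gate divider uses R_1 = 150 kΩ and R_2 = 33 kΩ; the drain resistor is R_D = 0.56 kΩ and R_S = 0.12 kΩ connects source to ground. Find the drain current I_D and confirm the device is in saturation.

I_D ≈ 0.54 mA

V_G = V_DD·R_2/(R_1+R_2) = 11×33/183 = 1.98 V.
Assume saturation: I_D = (k_n/2)(V_GS − V_t)² with V_GS = V_G − I_D·R_S = 1.98 − 0.12·I_D.
Substituting gives 0.0151·I_D² − 1.2·I_D + 0.645 = 0, with roots I_D = 0.542 or 78.7 mA.
The root I_D = 78.7 mA gives V_GS = -7.46 V ≤ V_t, so take I_D = 0.542 mA.
Then V_GS = 1.92 V and V_DS = V_DD − I_D(R_D+R_S) = 11 − 0.542×0.68 = 10.6 V.
Saturation requires V_DS ≥ V_GS − V_t = 0.719 V; 10.6 ≥ 0.719 ✓.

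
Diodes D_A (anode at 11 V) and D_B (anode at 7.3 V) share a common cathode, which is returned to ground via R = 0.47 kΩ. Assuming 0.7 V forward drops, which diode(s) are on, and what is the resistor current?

Only D_A conducts; I_R ≈ 22 mA

Assume both conduct. Then node N would need to be at both 11−0.7 = 10.3 V and 7.3−0.7 = 6.6 V, which is impossible.
Assume only D_A conducts: V_N = 11 − 0.7 = 10.3 V, so I_R = 10.3/0.47 = 21.9 mA.
Check D_B: its anode-to-cathode voltage is 7.3 − 10.3 = -3 V < 0.7 V, so it is off. The assumption is consistent.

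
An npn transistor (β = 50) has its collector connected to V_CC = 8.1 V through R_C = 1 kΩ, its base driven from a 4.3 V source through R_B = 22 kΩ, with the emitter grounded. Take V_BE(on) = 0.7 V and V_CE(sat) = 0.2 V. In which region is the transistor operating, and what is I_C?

saturation; I_C ≈ 7.9 mA

Assume active: I_B = (4.3 − 0.7)/22 = 0.164 mA, giving I_C = β·I_B = 8.18 mA.
But then V_CE = 8.1 − 8.18×1 = -0.0818 V < V_CE(sat) = 0.2 V — impossible in the active region.
So the transistor is saturated. With V_CE = 0.2 V, I_C = (V_CC − 0.2)/R_C = 7.9/1 = 7.9 mA.
Check: β·I_B = 8.18 mA > I_C = 7.9 mA, confirming saturation.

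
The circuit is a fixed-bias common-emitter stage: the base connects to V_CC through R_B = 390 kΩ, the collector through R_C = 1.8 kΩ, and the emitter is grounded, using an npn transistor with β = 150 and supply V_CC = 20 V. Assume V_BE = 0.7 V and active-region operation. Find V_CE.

V_CE ≈ 6.6 V

Base loop: V_CC = I_B·R_B + V_BE, so I_B = (20 − 0.7)/390 kΩ = 0.0495 mA.
In the active region I_C = β·I_B = 150 × 0.0495 = 7.42 mA.
Collector loop: V_CE = V_CC − I_C·R_C = 20 − 7.42×1.8 = 6.64 V.
Since V_CE = 6.64 V > V_CE(sat) ≈ 0.2 V, the transistor is in the active region as assumed.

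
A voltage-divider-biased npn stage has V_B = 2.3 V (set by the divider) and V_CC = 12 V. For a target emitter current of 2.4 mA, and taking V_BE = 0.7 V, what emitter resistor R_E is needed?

V_E = V_B − V_BE = 2.3 − 0.7 = 1.6 V.
R_E = V_E / I_E = 1.6 / 2.4 = 0.667 kΩ.

R_E ≈ 0.67 kΩ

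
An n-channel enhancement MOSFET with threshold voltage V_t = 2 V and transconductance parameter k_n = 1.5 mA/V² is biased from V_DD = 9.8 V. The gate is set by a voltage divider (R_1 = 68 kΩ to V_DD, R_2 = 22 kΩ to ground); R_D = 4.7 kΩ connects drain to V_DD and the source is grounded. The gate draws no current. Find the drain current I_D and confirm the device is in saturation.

I_D ≈ 0.12 mA

V_G = V_DD·R_2/(R_1+R_2) = 9.8×22/90 = 2.4 V. With the source grounded, V_GS = V_G = 2.4 V.
Assume saturation: I_D = (k_n/2)(V_GS − V_t)² = (1.5/2)×(2.4 − 2)² = 0.75×0.396² = 0.117 mA.
V_DS = V_DD − I_D·R_D = 9.8 − 0.117×4.7 = 9.25 V.
Saturation requires V_DS ≥ V_GS − V_t = 0.396 V; 9.25 ≥ 0.396 ✓.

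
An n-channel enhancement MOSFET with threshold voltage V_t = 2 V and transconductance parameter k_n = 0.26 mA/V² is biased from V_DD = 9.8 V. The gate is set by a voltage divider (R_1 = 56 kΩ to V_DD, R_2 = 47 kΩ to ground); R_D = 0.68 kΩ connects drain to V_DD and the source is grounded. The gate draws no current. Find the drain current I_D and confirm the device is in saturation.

I_D ≈ 0.79 mA

V_G = V_DD·R_2/(R_1+R_2) = 9.8×47/103 = 4.47 V. With the source grounded, V_GS = V_G = 4.47 V.
Assume saturation: I_D = (k_n/2)(V_GS − V_t)² = (0.26/2)×(4.47 − 2)² = 0.13×2.47² = 0.794 mA.
V_DS = V_DD − I_D·R_D = 9.8 − 0.794×0.68 = 9.26 V.
Saturation requires V_DS ≥ V_GS − V_t = 2.47 V; 9.26 ≥ 2.47 ✓.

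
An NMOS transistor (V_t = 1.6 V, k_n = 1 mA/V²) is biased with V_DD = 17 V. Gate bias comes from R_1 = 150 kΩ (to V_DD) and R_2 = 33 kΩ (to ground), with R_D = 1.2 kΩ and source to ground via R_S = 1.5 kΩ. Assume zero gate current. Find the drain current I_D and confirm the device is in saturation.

V_G = V_DD·R_2/(R_1+R_2) = 17×33/183 = 3.07 V.
Assume saturation: I_D = (k_n/2)(V_GS − V_t)² with V_GS = V_G − I_D·R_S = 3.07 − 1.5·I_D.
Substituting gives 1.12·I_D² − 3.2·I_D + 1.07 = 0, with roots I_D = 0.389 or 2.45 mA.
The root I_D = 2.45 mA gives V_GS = -0.615 V ≤ V_t, so take I_D = 0.389 mA.
Then V_GS = 2.48 V and V_DS = V_DD − I_D(R_D+R_S) = 17 − 0.389×2.7 = 15.9 V.
Saturation requires V_DS ≥ V_GS − V_t = 0.882 V; 15.9 ≥ 0.882 ✓.

I_D ≈ 0.39 mA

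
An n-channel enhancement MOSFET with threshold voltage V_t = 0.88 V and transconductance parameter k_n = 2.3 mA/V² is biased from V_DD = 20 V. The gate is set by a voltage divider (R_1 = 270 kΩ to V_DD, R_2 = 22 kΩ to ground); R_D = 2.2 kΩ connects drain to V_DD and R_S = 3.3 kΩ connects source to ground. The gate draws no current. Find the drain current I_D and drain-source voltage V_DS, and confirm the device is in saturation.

I_D ≈ 0.1 mA, V_DS ≈ 19 V

V_G = V_DD·R_2/(R_1+R_2) = 20×22/292 = 1.51 V.
Assume saturation: I_D = (k_n/2)(V_GS − V_t)² with V_GS = V_G − I_D·R_S = 1.51 − 3.3·I_D.
Substituting gives 12.5·I_D² − 5.76·I_D + 0.452 = 0, with roots I_D = 0.1 or 0.359 mA.
The root I_D = 0.359 mA gives V_GS = 0.321 V ≤ V_t, so take I_D = 0.1 mA.
Then V_GS = 1.18 V and V_DS = V_DD − I_D(R_D+R_S) = 20 − 0.1×5.5 = 19.4 V.
Saturation requires V_DS ≥ V_GS − V_t = 0.295 V; 19.4 ≥ 0.295 ✓.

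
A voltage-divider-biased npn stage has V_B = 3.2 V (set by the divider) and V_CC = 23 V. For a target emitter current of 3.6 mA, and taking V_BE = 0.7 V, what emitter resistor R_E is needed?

R_E ≈ 0.69 kΩ

V_E = V_B − V_BE = 3.2 − 0.7 = 2.5 V.
R_E = V_E / I_E = 2.5 / 3.6 = 0.694 kΩ.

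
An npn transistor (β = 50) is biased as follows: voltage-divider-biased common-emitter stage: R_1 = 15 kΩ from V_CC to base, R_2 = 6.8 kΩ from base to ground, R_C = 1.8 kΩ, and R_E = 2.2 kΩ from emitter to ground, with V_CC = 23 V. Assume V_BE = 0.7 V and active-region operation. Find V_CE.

V_CE ≈ 12 V

Thevenize the base divider: V_Th = V_CC·R_2/(R_1+R_2) = 23×6.8/21.8 = 7.17 V, R_Th = R_1‖R_2 = 4.68 kΩ.
Base-emitter loop: V_Th = I_B·R_Th + V_BE + (β+1)I_B·R_E, so I_B = (7.17 − 0.7) / (4.68 + 51×2.2) = 0.0554 mA.
I_C = β·I_B = 50×0.0554 = 2.77 mA, and I_E = (β+1)I_B = 2.83 mA.
V_CE = V_CC − I_C·R_C − I_E·R_E = 23 − 2.77×1.8 − 2.83×2.2 = 11.8 V.
V_CE = 11.8 V > 0.2 V confirms active-region operation.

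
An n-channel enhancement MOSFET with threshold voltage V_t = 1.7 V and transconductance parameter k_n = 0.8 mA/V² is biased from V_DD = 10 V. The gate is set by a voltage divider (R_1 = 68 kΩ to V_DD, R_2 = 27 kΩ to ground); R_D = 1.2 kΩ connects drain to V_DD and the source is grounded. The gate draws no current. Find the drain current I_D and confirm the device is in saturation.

I_D ≈ 0.52 mA

V_G = V_DD·R_2/(R_1+R_2) = 10×27/95 = 2.84 V. With the source grounded, V_GS = V_G = 2.84 V.
Assume saturation: I_D = (k_n/2)(V_GS − V_t)² = (0.8/2)×(2.84 − 1.7)² = 0.4×1.14² = 0.522 mA.
V_DS = V_DD − I_D·R_D = 10 − 0.522×1.2 = 9.37 V.
Saturation requires V_DS ≥ V_GS − V_t = 1.14 V; 9.37 ≥ 1.14 ✓.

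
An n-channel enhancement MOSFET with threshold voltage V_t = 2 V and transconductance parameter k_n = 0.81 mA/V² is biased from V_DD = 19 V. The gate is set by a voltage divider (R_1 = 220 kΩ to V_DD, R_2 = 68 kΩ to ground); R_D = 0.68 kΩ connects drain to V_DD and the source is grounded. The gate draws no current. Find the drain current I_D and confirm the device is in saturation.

V_G = V_DD·R_2/(R_1+R_2) = 19×68/288 = 4.49 V. With the source grounded, V_GS = V_G = 4.49 V.
Assume saturation: I_D = (k_n/2)(V_GS − V_t)² = (0.81/2)×(4.49 − 2)² = 0.405×2.49² = 2.5 mA.
V_DS = V_DD − I_D·R_D = 19 − 2.5×0.68 = 17.3 V.
Saturation requires V_DS ≥ V_GS − V_t = 2.49 V; 17.3 ≥ 2.49 ✓.

I_D ≈ 2.5 mA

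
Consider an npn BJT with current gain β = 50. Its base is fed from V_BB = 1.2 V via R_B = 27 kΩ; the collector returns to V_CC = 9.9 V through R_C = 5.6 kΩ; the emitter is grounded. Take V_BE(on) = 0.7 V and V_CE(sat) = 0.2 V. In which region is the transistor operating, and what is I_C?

Assume active. Base-emitter loop: I_B = (V_BB − V_BE)/R_B = (1.2 − 0.7)/27 = 0.0185 mA.
I_C = β·I_B = 50×0.0185 = 0.926 mA.
V_CE = V_CC − I_C·R_C = 9.9 − 0.926×5.6 = 4.71 V > V_CE(sat), so the active-region assumption holds.

active; I_C ≈ 0.93 mA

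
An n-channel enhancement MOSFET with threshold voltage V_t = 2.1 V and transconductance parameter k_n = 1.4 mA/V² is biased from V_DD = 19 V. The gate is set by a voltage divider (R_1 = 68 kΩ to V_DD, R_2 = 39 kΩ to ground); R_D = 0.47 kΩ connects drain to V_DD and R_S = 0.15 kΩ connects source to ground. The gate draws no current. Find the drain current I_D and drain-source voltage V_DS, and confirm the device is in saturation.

I_D ≈ 8.7 mA, V_DS ≈ 14 V

V_G = V_DD·R_2/(R_1+R_2) = 19×39/107 = 6.93 V.
Assume saturation: I_D = (k_n/2)(V_GS − V_t)² with V_GS = V_G − I_D·R_S = 6.93 − 0.15·I_D.
Substituting gives 0.0158·I_D² − 2.01·I_D + 16.3 = 0, with roots I_D = 8.69 or 119 mA.
The root I_D = 119 mA gives V_GS = -10.9 V ≤ V_t, so take I_D = 8.69 mA.
Then V_GS = 5.62 V and V_DS = V_DD − I_D(R_D+R_S) = 19 − 8.69×0.62 = 13.6 V.
Saturation requires V_DS ≥ V_GS − V_t = 3.52 V; 13.6 ≥ 3.52 ✓.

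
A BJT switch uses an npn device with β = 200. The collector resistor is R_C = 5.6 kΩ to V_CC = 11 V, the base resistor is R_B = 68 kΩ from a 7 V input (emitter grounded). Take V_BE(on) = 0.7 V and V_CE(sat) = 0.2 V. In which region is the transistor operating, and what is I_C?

saturation; I_C ≈ 1.9 mA

Assume active: I_B = (7 − 0.7)/68 = 0.0926 mA, giving I_C = β·I_B = 18.5 mA.
But then V_CE = 11 − 18.5×5.6 = -92.8 V < V_CE(sat) = 0.2 V — impossible in the active region.
So the transistor is saturated. With V_CE = 0.2 V, I_C = (V_CC − 0.2)/R_C = 10.8/5.6 = 1.93 mA.
Check: β·I_B = 18.5 mA > I_C = 1.93 mA, confirming saturation.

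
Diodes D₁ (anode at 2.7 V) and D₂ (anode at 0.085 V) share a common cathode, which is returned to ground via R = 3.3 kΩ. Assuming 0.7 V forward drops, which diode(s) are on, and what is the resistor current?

Only D₁ conducts; I_R ≈ 0.61 mA

Assume both conduct. Then node N would need to be at both 2.7−0.7 = 2 V and 0.085−0.7 = -0.615 V, which is impossible.
Assume only D₁ conducts: V_N = 2.7 − 0.7 = 2 V, so I_R = 2/3.3 = 0.606 mA.
Check D₂: its anode-to-cathode voltage is 0.085 − 2 = -1.92 V < 0.7 V, so it is off. The assumption is consistent.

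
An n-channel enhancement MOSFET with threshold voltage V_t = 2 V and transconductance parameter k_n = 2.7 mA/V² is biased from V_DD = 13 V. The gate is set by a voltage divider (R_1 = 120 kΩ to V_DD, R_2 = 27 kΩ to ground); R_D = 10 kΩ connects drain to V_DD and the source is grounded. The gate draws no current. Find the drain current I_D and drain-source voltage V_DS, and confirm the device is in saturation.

V_G = V_DD·R_2/(R_1+R_2) = 13×27/147 = 2.39 V. With the source grounded, V_GS = V_G = 2.39 V.
Assume saturation: I_D = (k_n/2)(V_GS − V_t)² = (2.7/2)×(2.39 − 2)² = 1.35×0.388² = 0.203 mA.
V_DS = V_DD − I_D·R_D = 13 − 0.203×10 = 11 V.
Saturation requires V_DS ≥ V_GS − V_t = 0.388 V; 11 ≥ 0.388 ✓.

I_D ≈ 0.2 mA, V_DS ≈ 11 V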